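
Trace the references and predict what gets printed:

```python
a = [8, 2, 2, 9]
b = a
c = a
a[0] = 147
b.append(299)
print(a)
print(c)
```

Key concept: multiple aliases.
Step by step:
`a = [8, 2, 2, 9]` → a = [8, 2, 2, 9]
`b = a` → b = [8, 2, 2, 9] (same object as a)
`c = a` → c = [8, 2, 2, 9] (same object as a, b)
`a[0] = 147` → a = [147, 2, 2, 9] (same object as b, c); b = [147, 2, 2, 9] (same object as a, c); c = [147, 2, 2, 9] (same object as a, b)
`b.append(299)` → a = [147, 2, 2, 9, 299] (same object as b, c); b = [147, 2, 2, 9, 299] (same object as a, c); c = [147, 2, 2, 9, 299] (same object as a, b)
`print(a)` → prints [147, 2, 2, 9, 299]
`print(c)` → prints [147, 2, 2, 9, 299]

Answer:
[147, 2, 2, 9, 299]
[147, 2, 2, 9, 299]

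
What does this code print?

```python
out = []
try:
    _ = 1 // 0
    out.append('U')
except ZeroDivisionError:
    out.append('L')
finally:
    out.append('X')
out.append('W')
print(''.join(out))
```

Execution trace: 'L' (except ZeroDivisionError) → 'X' (finally) → 'W' (after the try/except). Output: LXW

Answer: LXW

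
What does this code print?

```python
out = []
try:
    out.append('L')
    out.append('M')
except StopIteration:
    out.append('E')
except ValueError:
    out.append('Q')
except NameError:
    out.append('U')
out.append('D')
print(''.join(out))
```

Execution trace: 'L' (try body) → 'M' (try body, no exception) → 'D' (after the try/except). Output: LMD

Answer: LMD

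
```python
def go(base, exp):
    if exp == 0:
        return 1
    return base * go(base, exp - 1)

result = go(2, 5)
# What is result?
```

go(2, 5) = 2 * 2 * 2 * 2 * 2 = 32

Answer: 32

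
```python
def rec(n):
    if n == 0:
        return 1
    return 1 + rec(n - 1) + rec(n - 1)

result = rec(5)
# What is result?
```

rec(n) = 1 + 2·rec(n-1), rec(0)=1. Closed form: (1+1)·2^5 - 1 = 63.

Answer: 63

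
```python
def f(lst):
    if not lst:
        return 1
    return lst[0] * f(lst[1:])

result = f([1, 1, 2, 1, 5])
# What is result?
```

Product over [1, 1, 2, 1, 5] = 1 * 1 * 2 * 1 * 5 = 10

Answer: 10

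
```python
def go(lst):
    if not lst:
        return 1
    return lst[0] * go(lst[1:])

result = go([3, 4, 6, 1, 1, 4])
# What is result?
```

Product over [3, 4, 6, 1, 1, 4] = 3 * 4 * 6 * 1 * 1 * 4 = 288

Answer: 288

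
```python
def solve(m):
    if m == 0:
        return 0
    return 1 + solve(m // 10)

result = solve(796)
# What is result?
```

Count of digits of 796: 3

Answer: 3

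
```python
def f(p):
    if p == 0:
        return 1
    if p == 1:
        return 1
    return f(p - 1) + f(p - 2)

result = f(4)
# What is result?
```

Build up from base cases: f(0)=1, f(1)=1, f(2)=2, f(3)=3, f(4)=5

Answer: 5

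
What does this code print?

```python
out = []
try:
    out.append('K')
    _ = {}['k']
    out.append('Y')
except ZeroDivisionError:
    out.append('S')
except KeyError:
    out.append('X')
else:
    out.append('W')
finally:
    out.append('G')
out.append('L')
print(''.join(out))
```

Execution trace: 'K' (try body) → 'X' (except KeyError) → 'G' (finally) → 'L' (after the try/except). Output: KXGL

Answer: KXGL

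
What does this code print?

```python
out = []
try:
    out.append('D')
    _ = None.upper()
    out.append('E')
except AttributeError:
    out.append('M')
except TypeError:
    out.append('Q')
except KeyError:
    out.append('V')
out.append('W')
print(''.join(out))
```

Execution trace: 'D' (try body) → 'M' (except AttributeError) → 'W' (after the try/except). Output: DMW

Answer: DMW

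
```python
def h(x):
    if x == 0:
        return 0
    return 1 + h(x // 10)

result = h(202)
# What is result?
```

Count of digits of 202: 3

Answer: 3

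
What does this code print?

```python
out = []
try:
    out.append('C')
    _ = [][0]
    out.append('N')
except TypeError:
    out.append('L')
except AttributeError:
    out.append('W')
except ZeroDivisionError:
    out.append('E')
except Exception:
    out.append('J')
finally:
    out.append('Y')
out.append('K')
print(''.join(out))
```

Execution trace: 'C' (try body) → 'J' (except Exception) → 'Y' (finally) → 'K' (after the try/except). Output: CJYK

Answer: CJYK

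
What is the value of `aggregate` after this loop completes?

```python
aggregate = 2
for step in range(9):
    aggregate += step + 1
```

Start at 2, add 1 to 9 = 47
`aggregate` takes the values: 2 → 3 → 5 → 8 → 12 → 17 → 23 → 30 → 38 → 47

Answer: 47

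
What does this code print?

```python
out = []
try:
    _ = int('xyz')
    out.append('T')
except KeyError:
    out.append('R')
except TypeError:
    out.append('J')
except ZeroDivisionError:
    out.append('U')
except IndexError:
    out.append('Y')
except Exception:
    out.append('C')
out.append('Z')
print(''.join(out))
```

Execution trace: 'C' (except Exception) → 'Z' (after the try/except). Output: CZ

Answer: CZ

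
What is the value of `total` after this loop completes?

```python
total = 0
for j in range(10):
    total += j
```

Sum of 0 to 9 = 45
`total` takes the values: 0 → 1 → 3 → 6 → 10 → 15 → 21 → 28 → 36 → 45

Answer: 45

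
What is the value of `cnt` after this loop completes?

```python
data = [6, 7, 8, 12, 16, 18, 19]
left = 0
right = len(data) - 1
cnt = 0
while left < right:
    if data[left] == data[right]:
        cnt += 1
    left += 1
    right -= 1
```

Count matching pairs from ends
`cnt` takes the values: 0

Answer: 0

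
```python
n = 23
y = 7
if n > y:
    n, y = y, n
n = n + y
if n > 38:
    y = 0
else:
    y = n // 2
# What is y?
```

Trace:
`n = 23` → n = 23
`y = 7` → y = 7
`if n > y: ...` → n > y is True → n = 7; y = 23
`n = n + y` → n = 30
`if n > 38: ...` → n > 38 is False, take else branch → y = 15
So y = 15

Answer: 15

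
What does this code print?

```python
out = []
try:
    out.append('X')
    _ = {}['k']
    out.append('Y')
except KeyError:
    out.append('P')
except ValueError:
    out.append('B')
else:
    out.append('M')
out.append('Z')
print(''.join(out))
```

Execution trace: 'X' (try body) → 'P' (except KeyError) → 'Z' (after the try/except). Output: XPZ

Answer: XPZ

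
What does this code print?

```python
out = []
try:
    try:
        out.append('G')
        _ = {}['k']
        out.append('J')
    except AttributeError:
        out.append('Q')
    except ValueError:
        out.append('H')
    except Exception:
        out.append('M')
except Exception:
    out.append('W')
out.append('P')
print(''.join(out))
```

Execution trace: 'G' (inner try body) → 'M' (inner except Exception) → 'P' (after the try/except). Output: GMP

Answer: GMP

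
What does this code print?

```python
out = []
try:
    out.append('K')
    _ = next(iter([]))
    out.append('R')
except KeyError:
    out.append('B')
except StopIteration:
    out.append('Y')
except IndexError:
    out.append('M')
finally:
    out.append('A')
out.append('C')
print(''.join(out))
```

Execution trace: 'K' (try body) → 'Y' (except StopIteration) → 'A' (finally) → 'C' (after the try/except). Output: KYAC

Answer: KYAC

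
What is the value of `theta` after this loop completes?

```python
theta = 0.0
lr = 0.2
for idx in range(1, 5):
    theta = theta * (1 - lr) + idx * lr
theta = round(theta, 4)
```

Moving average with lr=0.2
`theta` takes the values: 0.0 → 0.2 → 0.56 → 1.048 → 1.6384

Answer: 1.6384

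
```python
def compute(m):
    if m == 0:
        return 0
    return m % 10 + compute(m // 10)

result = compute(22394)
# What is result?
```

Sum of digits of 22394: 4 + 9 + 3 + 2 + 2 = 20

Answer: 20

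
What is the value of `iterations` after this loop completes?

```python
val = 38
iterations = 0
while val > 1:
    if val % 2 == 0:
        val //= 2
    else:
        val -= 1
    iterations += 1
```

Steps to reduce 38 to 1
`iterations` takes the values: 0 → 1 → 2 → 3 → 4 → 5 → 6 → 7

Answer: 7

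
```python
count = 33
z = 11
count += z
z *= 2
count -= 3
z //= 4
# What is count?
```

Trace:
`count = 33` → count = 33
`z = 11` → z = 11
`count += z` → count = 44
`z *= 2` → z = 22
`count -= 3` → count = 41
`z //= 4` → z = 5
So count = 41

Answer: 41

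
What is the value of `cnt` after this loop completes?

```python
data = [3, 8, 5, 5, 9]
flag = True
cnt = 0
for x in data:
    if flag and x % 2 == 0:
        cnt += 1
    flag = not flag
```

Count even values at even positions
`cnt` takes the values: 0

Answer: 0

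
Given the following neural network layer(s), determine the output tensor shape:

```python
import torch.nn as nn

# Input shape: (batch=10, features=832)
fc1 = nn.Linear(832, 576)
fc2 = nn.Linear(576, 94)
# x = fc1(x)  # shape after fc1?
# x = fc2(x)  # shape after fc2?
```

Input: (10, 832) -> after fc1: (10, 576) -> Output: (10, 94)

Answer: (10, 94)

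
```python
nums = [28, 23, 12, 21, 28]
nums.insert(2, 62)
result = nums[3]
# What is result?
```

Trace:
`nums = [28, 23, 12, 21, 28]` → nums = [28, 23, 12, 21, 28]
`nums.insert(2, 62)` → nums = [28, 23, 62, 12, 21, 28]
`result = nums[3]` → result = 12
So result = 12

Answer: 12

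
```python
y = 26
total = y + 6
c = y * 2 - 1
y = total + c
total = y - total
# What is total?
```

Trace:
`y = 26` → y = 26
`total = y + 6` → total = 32
`c = y * 2 - 1` → c = 51
`y = total + c` → y = 83
`total = y - total` → total = 51
So total = 51

Answer: 51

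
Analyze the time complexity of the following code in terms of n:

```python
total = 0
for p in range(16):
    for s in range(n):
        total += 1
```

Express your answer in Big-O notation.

Each loop level contributes: 1 × n. Multiplying the contributions gives O(n).

Answer: O(n)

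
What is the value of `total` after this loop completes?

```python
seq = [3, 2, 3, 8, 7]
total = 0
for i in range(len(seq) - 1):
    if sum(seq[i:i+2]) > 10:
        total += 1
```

Count windows with sum > 10
`total` takes the values: 0 → 1 → 2

Answer: 2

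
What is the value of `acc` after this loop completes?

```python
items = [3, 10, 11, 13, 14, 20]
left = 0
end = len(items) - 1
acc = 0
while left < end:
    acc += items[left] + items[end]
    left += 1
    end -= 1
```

Sum of pairs from ends
`acc` takes the values: 0 → 23 → 47 → 71

Answer: 71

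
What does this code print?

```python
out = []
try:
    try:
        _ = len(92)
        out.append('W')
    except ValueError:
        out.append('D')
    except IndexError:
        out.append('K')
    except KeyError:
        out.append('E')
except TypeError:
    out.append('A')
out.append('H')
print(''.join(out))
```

Execution trace: 'A' (outer except TypeError) → 'H' (after the try/except). Output: AH

Answer: AH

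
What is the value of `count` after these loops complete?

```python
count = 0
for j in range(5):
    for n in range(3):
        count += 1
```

5 * 3 = 15
`count` takes the values: 0 → 1 → 2 → 3 → 4 → 5 → 6 → 7 → 8 → 9 → 10 → 11 → 12 → 13 → 14 → 15

Answer: 15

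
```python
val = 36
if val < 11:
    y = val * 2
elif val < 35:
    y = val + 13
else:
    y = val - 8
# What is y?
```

Trace:
`val = 36` → val = 36
`if val < 11: ...` → val < 11 is False, val < 35 is False, take else branch → y = 28
So y = 28

Answer: 28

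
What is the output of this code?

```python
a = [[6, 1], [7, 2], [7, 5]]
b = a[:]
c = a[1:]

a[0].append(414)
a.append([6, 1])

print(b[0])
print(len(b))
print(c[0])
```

Key concept: slice with nested mutation.
Step by step:
`a = [[6, 1], [7, 2], [7, 5]]` → a = [[6, 1], [7, 2], [7, 5]]
`b = a[:]` → b = [[6, 1], [7, 2], [7, 5]]
`c = a[1:]` → c = [[7, 2], [7, 5]]
`a[0].append(414)` → a = [[6, 1, 414], [7, 2], [7, 5]]; b = [[6, 1, 414], [7, 2], [7, 5]]
`a.append([6, 1])` → a = [[6, 1, 414], [7, 2], [7, 5], [6, 1]]
`print(b[0])` → prints [6, 1, 414]
`print(len(b))` → prints 3
`print(c[0])` → prints [7, 2]

Answer:
[6, 1, 414]
3
[7, 2]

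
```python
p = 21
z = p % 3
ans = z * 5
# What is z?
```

Trace:
`p = 21` → p = 21
`z = p % 3` → z = 0
`ans = z * 5` → ans = 0
So z = 0

Answer: 0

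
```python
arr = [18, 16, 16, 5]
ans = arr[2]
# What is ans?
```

Trace:
`arr = [18, 16, 16, 5]` → arr = [18, 16, 16, 5]
`ans = arr[2]` → ans = 16
So ans = 16

Answer: 16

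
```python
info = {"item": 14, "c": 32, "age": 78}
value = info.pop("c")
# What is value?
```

Trace:
`info = {"item": 14, "c": 32, "age": 78}` → info = {'item': 14, 'c': 32, 'age': 78}
`value = info.pop("c")` → info = {'item': 14, 'age': 78}; value = 32
So value = 32

Answer: 32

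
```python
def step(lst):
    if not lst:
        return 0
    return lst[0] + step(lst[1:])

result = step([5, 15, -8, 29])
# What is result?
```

5 + 15 + (-8) + 29 + 0 = 41

Answer: 41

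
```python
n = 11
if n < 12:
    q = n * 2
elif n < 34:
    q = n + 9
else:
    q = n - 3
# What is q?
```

Trace:
`n = 11` → n = 11
`if n < 12: ...` → n < 12 is True → q = 22
So q = 22

Answer: 22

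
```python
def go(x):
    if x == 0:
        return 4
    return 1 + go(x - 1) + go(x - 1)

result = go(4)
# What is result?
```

go(x) = 1 + 2·go(x-1), go(0)=4. Closed form: (4+1)·2^4 - 1 = 79.

Answer: 79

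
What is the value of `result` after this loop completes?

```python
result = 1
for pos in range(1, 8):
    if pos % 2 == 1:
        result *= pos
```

Product of odd numbers 1 to 7
`result` takes the values: 1 → 3 → 15 → 105

Answer: 105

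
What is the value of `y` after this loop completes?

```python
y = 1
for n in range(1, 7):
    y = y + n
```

Start at 1, add 1 through 6
`y` takes the values: 1 → 2 → 4 → 7 → 11 → 16 → 22

Answer: 22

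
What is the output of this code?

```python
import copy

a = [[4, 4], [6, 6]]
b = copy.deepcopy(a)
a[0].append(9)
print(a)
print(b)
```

Key concept: deep copy is fully independent.
Step by step:
`a = [[4, 4], [6, 6]]` → a = [[4, 4], [6, 6]]
`b = copy.deepcopy(a)` → b = [[4, 4], [6, 6]]
`a[0].append(9)` → a = [[4, 4, 9], [6, 6]]
`print(a)` → prints [[4, 4, 9], [6, 6]]
`print(b)` → prints [[4, 4], [6, 6]]

Answer:
[[4, 4, 9], [6, 6]]
[[4, 4], [6, 6]]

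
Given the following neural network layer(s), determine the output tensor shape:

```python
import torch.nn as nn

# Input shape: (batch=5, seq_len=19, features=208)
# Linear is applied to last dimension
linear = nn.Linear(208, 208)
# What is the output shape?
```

Input: (5, 19, 208) -> Output: (5, 19, 208)

Answer: (5, 19, 208)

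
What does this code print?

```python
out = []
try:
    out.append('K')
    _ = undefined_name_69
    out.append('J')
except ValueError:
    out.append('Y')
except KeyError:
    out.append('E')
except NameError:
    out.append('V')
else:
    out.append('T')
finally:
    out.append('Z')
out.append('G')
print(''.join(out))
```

Execution trace: 'K' (try body) → 'V' (except NameError) → 'Z' (finally) → 'G' (after the try/except). Output: KVZG

Answer: KVZG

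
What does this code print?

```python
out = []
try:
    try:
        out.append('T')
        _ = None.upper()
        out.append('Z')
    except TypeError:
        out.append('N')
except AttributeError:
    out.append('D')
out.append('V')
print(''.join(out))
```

Execution trace: 'T' (try body) → 'D' (outer except AttributeError) → 'V' (after the try/except). Output: TDV

Answer: TDV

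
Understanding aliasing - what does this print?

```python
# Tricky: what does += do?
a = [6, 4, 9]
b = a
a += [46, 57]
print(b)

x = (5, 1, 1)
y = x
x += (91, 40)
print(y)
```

Key concept: += behavior differs for mutable vs immutable.
Step by step:
`a = [6, 4, 9]` → a = [6, 4, 9]
`b = a` → b = [6, 4, 9] (same object as a)
`a += [46, 57]` → a = [6, 4, 9, 46, 57] (same object as b); b = [6, 4, 9, 46, 57] (same object as a)
`print(b)` → prints [6, 4, 9, 46, 57]
`x = (5, 1, 1)` → x = (5, 1, 1)
`y = x` → y = (5, 1, 1)
`x += (91, 40)` → x = (5, 1, 1, 91, 40)
`print(y)` → prints (5, 1, 1)

Answer:
[6, 4, 9, 46, 57]
(5, 1, 1)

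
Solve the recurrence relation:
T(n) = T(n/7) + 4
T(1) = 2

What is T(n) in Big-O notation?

Each step divides n by 7 and adds 4. After log_7(n) steps we reach T(1)=2. So T(n) = 4·log_7(n) + 2 = O(log n).

Answer: O(log n)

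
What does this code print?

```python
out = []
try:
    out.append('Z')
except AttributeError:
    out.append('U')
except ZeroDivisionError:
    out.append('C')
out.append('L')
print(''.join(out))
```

Execution trace: 'Z' (try body, no exception) → 'L' (after the try/except). Output: ZL

Answer: ZL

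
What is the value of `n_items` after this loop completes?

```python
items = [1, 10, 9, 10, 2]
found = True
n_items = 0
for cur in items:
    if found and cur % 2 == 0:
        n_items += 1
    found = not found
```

Count even values at even positions
`n_items` takes the values: 0 → 1

Answer: 1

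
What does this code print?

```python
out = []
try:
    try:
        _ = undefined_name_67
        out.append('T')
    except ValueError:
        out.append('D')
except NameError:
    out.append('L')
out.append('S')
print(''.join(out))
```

Execution trace: 'L' (outer except NameError) → 'S' (after the try/except). Output: LS

Answer: LS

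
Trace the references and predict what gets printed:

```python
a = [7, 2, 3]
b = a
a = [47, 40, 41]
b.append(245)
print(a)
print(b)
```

Key concept: rebinding vs mutation: a is rebound to a new list, b still points at the original.
Step by step:
`a = [7, 2, 3]` → a = [7, 2, 3]
`b = a` → b = [7, 2, 3] (same object as a)
`a = [47, 40, 41]` → a = [47, 40, 41]
`b.append(245)` → b = [7, 2, 3, 245]
`print(a)` → prints [47, 40, 41]
`print(b)` → prints [7, 2, 3, 245]

Answer:
[47, 40, 41]
[7, 2, 3, 245]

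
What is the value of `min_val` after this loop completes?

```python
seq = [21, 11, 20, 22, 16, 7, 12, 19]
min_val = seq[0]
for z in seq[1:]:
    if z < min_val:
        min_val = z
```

Minimum of [21, 11, 20, 22, 16, 7, 12, 19]
`min_val` takes the values: 21 → 11 → 7

Answer: 7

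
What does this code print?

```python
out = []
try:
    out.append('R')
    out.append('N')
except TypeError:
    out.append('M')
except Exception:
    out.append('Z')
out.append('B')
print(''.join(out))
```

Execution trace: 'R' (try body) → 'N' (try body, no exception) → 'B' (after the try/except). Output: RNB

Answer: RNB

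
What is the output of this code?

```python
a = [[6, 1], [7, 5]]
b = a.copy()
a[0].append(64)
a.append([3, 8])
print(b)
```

Key concept: shallow copy with nested lists.
Step by step:
`a = [[6, 1], [7, 5]]` → a = [[6, 1], [7, 5]]
`b = a.copy()` → b = [[6, 1], [7, 5]]
`a[0].append(64)` → a = [[6, 1, 64], [7, 5]]; b = [[6, 1, 64], [7, 5]]
`a.append([3, 8])` → a = [[6, 1, 64], [7, 5], [3, 8]]
`print(b)` → prints [[6, 1, 64], [7, 5]]

Answer: [[6, 1, 64], [7, 5]]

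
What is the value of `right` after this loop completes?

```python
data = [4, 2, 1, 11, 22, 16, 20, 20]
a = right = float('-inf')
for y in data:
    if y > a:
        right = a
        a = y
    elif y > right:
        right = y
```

Second largest (with repeats) in [4, 2, 1, 11, 22, 16, 20, 20]
`right` takes the values: -inf → 2 → 4 → 11 → 16 → 20

Answer: 20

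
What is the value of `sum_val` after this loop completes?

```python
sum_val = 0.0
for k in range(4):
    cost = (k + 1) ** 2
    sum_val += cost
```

Sum of squared losses 1² + 2² + ... + 4²
`sum_val` takes the values: 0.0 → 1.0 → 5.0 → 14.0 → 30.0

Answer: 30.0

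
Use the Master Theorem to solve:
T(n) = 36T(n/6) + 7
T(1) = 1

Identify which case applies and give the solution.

a=36, b=6, f(n)=7. log_6(36) = 2. Since c=0 < 2, Case 1 applies: T(n) = Θ(n^log_b(a)) = O(n^2).

Answer: O(n^2) - Case 1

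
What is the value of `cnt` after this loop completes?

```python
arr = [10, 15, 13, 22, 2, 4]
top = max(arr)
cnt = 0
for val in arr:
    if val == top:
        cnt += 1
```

Count of max value 22 in [10, 15, 13, 22, 2, 4]
`cnt` takes the values: 0 → 1

Answer: 1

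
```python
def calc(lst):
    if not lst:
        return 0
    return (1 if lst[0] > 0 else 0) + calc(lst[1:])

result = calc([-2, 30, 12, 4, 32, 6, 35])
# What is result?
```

Count of positive elements in [-2, 30, 12, 4, 32, 6, 35] = 6

Answer: 6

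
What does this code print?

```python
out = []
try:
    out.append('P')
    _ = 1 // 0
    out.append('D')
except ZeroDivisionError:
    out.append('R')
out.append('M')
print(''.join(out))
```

Execution trace: 'P' (try body) → 'R' (except ZeroDivisionError) → 'M' (after the try/except). Output: PRM

Answer: PRM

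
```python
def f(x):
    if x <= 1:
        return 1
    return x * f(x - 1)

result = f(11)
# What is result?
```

f(11) = 11 * 10 * 9 * 8 * 7 * 6 * 5 * 4 * 3 * 2 * 1 = 39916800

Answer: 39916800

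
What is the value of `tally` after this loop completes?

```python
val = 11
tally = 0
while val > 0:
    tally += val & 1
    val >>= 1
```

Count set bits in 11 (binary: 0b1011)
`tally` takes the values: 0 → 1 → 2 → 3

Answer: 3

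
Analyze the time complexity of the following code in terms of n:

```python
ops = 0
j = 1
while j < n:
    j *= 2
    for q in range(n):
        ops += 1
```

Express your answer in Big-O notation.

Each loop level contributes: log n × n. Multiplying the contributions gives O(n log n).

Answer: O(n log n)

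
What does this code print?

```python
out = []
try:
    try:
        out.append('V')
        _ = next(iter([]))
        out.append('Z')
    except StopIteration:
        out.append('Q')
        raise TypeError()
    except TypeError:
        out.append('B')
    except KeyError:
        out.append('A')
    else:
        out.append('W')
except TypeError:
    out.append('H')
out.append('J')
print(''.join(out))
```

Execution trace: 'V' (inner try body) → 'Q' (inner except StopIteration) → 'H' (outer except TypeError) → 'J' (after the try/except). Output: VQHJ

Answer: VQHJ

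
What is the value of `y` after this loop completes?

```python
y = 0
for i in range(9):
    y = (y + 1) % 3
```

Increment mod 3, 9 times = 0
`y` takes the values: 0 → 1 → 2 → 0 → 1 → 2 → 0 → 1 → 2 → 0

Answer: 0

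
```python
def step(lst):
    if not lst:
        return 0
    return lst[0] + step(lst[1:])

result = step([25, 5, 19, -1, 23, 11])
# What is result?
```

25 + 5 + 19 + (-1) + 23 + 11 + 0 = 82

Answer: 82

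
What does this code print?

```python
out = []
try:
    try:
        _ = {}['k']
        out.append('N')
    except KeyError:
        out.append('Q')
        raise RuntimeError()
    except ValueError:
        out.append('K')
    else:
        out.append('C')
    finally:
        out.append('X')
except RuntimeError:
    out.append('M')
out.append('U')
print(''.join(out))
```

Execution trace: 'Q' (inner except KeyError) → 'X' (inner finally) → 'M' (outer except RuntimeError) → 'U' (after the try/except). Output: QXMU

Answer: QXMU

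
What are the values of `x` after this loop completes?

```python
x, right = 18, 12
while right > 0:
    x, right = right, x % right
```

GCD of 18 and 12
`x` takes the values: 18 → 12 → 6

Answer: 6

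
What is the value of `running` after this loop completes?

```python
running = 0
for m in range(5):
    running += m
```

Sum of 0 to 4 = 10
`running` takes the values: 0 → 1 → 3 → 6 → 10

Answer: 10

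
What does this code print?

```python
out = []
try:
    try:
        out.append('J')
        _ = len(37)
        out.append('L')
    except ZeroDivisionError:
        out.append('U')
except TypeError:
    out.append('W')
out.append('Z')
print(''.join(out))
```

Execution trace: 'J' (try body) → 'W' (outer except TypeError) → 'Z' (after the try/except). Output: JWZ

Answer: JWZ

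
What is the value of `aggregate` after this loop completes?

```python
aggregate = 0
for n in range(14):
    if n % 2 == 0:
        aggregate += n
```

Sum of even numbers 0 to 13
`aggregate` takes the values: 0 → 2 → 6 → 12 → 20 → 30 → 42

Answer: 42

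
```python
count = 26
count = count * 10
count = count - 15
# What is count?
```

Trace:
`count = 26` → count = 26
`count = count * 10` → count = 260
`count = count - 15` → count = 245
So count = 245

Answer: 245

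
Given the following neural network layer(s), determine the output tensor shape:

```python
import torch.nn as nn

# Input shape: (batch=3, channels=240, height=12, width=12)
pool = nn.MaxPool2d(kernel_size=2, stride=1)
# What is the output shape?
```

Input: (3, 240, 12, 12) -> Output: (3, 240, 11, 11)

Answer: (3, 240, 11, 11)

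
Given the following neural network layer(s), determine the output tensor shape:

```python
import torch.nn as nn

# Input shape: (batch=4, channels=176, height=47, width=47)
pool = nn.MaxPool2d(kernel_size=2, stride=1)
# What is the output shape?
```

Input: (4, 176, 47, 47) -> Output: (4, 176, 46, 46)

Answer: (4, 176, 46, 46)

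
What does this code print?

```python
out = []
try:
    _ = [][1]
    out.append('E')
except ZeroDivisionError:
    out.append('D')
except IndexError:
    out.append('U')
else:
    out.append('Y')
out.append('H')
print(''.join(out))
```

Execution trace: 'U' (except IndexError) → 'H' (after the try/except). Output: UH

Answer: UH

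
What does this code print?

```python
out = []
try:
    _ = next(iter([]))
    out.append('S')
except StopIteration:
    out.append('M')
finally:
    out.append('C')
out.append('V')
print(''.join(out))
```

Execution trace: 'M' (except StopIteration) → 'C' (finally) → 'V' (after the try/except). Output: MCV

Answer: MCV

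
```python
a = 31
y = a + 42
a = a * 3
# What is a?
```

Trace:
`a = 31` → a = 31
`y = a + 42` → y = 73
`a = a * 3` → a = 93
So a = 93

Answer: 93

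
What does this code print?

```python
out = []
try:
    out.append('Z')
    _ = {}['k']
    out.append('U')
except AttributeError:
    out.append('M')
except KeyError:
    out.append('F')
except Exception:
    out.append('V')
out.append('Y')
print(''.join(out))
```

Execution trace: 'Z' (try body) → 'F' (except KeyError) → 'Y' (after the try/except). Output: ZFY

Answer: ZFY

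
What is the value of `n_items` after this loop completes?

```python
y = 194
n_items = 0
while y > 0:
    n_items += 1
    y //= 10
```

Count digits by repeated division by 10
`n_items` takes the values: 0 → 1 → 2 → 3

Answer: 3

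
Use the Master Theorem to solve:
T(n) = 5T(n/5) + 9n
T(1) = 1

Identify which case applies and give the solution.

a=5, b=5, f(n)=9n. log_5(5) = 1. Since c=1 = 1, Case 2 applies: T(n) = Θ(n^log_b(a) · log n) = O(n log n).

Answer: O(n log n) - Case 2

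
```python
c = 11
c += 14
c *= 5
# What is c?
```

Trace:
`c = 11` → c = 11
`c += 14` → c = 25
`c *= 5` → c = 125
So c = 125

Answer: 125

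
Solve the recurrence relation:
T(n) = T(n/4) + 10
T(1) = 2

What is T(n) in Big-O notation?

Each step divides n by 4 and adds 10. After log_4(n) steps we reach T(1)=2. So T(n) = 10·log_4(n) + 2 = O(log n).

Answer: O(log n)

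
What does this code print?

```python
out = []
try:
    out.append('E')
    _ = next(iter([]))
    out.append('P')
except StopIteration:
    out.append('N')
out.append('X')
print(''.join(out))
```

Execution trace: 'E' (try body) → 'N' (except StopIteration) → 'X' (after the try/except). Output: ENX

Answer: ENX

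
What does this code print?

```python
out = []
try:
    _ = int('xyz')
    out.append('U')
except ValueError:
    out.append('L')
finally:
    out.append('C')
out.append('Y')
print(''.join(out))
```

Execution trace: 'L' (except ValueError) → 'C' (finally) → 'Y' (after the try/except). Output: LCY

Answer: LCY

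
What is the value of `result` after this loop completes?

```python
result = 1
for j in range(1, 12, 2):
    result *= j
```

Product of 1, 3, 5, ... up to 11
`result` takes the values: 1 → 3 → 15 → 105 → 945 → 10395

Answer: 10395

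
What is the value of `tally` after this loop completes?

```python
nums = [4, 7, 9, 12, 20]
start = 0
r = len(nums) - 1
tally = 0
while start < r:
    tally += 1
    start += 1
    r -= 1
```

Iterations until pointers meet (list length 5)
`tally` takes the values: 0 → 1 → 2

Answer: 2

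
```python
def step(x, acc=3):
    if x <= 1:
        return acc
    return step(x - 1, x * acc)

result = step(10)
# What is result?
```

Accumulator trace (n, acc): (10, 3) -> (9, 30) -> (8, 270) -> (7, 2160) -> (6, 15120) -> (5, 90720) -> (4, 453600) -> (3, 1814400) -> (2, 5443200) -> (1, 10886400) -> return 10886400

Answer: 10886400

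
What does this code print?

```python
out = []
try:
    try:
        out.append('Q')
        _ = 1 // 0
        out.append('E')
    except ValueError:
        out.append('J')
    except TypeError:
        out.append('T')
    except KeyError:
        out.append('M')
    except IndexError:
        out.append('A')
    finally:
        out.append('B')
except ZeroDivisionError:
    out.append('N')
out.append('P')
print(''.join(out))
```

Execution trace: 'Q' (try body) → 'B' (finally) → 'N' (outer except ZeroDivisionError) → 'P' (after the try/except). Output: QBNP

Answer: QBNP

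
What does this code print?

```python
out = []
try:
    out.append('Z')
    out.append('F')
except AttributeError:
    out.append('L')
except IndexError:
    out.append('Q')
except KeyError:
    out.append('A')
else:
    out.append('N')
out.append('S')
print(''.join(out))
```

Execution trace: 'Z' (try body) → 'F' (try body, no exception) → 'N' (else) → 'S' (after the try/except). Output: ZFNS

Answer: ZFNS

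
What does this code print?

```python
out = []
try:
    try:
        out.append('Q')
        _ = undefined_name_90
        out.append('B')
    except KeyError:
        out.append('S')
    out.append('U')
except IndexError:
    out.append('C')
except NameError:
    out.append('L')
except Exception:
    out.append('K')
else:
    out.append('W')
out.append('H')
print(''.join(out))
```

Execution trace: 'Q' (inner try body) → 'L' (except NameError) → 'H' (after the try/except). Output: QLH

Answer: QLH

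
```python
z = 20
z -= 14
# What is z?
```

Trace:
`z = 20` → z = 20
`z -= 14` → z = 6
So z = 6

Answer: 6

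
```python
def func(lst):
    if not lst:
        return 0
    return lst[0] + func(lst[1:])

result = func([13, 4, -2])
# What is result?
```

13 + 4 + (-2) + 0 = 15

Answer: 15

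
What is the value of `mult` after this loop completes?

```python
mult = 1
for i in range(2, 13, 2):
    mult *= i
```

Product of even numbers 2 to 12
`mult` takes the values: 1 → 2 → 8 → 48 → 384 → 3840 → 46080

Answer: 46080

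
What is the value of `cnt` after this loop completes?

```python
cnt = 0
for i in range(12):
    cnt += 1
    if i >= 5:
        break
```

Loop breaks when i reaches 5, cnt is 6
`cnt` takes the values: 0 → 1 → 2 → 3 → 4 → 5 → 6

Answer: 6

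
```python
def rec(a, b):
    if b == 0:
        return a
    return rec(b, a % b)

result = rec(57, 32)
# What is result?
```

rec(57, 32) -> rec(32, 25) -> rec(25, 7) -> rec(7, 4) -> rec(4, 3) -> rec(3, 1) -> rec(1, 0) -> 1

Answer: 1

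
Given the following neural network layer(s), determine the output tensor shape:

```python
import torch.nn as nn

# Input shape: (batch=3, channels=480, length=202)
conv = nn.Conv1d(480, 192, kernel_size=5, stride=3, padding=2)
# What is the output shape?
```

Input: (3, 480, 202) -> Output: (3, 192, 68)

Answer: (3, 192, 68)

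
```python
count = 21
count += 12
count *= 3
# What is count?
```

Trace:
`count = 21` → count = 21
`count += 12` → count = 33
`count *= 3` → count = 99
So count = 99

Answer: 99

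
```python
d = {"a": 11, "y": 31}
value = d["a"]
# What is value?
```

Trace:
`d = {"a": 11, "y": 31}` → d = {'a': 11, 'y': 31}
`value = d["a"]` → value = 11
So value = 11

Answer: 11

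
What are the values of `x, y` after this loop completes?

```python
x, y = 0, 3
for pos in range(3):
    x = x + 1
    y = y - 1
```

x goes 0→3, y goes 3→0
`x, y` takes the values: (0, 3) → (1, 3) → (1, 2) → (2, 2) → (2, 1) → (3, 1) → (3, 0)

Answer: 3, 0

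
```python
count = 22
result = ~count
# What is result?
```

Trace:
`count = 22` → count = 22
`result = ~count` → result = -23
So result = -23

Answer: -23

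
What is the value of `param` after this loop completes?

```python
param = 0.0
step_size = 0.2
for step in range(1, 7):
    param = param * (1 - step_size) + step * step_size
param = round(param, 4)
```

Moving average with lr=0.2
`param` takes the values: 0.0 → 0.2 → 0.56 → 1.048 → 1.6384 → 2.31072 → 3.048576 → 3.0486

Answer: 3.0486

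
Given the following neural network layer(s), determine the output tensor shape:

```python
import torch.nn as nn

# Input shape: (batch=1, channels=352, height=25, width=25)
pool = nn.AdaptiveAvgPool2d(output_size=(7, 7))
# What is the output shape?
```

Input: (1, 352, 25, 25) -> Output: (1, 352, 7, 7)

Answer: (1, 352, 7, 7)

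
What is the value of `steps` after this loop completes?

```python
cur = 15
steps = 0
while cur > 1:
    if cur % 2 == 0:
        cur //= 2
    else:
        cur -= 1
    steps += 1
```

Steps to reduce 15 to 1
`steps` takes the values: 0 → 1 → 2 → 3 → 4 → 5 → 6

Answer: 6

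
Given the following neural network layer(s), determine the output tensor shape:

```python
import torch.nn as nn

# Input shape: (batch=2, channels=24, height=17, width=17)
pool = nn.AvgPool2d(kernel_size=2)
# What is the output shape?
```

Input: (2, 24, 17, 17) -> Output: (2, 24, 8, 8)

Answer: (2, 24, 8, 8)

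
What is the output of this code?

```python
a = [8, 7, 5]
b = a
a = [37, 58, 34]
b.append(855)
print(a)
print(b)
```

Key concept: rebinding vs mutation: a is rebound to a new list, b still points at the original.
Step by step:
`a = [8, 7, 5]` → a = [8, 7, 5]
`b = a` → b = [8, 7, 5] (same object as a)
`a = [37, 58, 34]` → a = [37, 58, 34]
`b.append(855)` → b = [8, 7, 5, 855]
`print(a)` → prints [37, 58, 34]
`print(b)` → prints [8, 7, 5, 855]

Answer:
[37, 58, 34]
[8, 7, 5, 855]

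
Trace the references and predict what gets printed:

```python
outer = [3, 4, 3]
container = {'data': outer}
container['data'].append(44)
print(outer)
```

Key concept: dict holds reference to list.
Step by step:
`outer = [3, 4, 3]` → outer = [3, 4, 3]
`container = {'data': outer}` → container = {'data': [3, 4, 3]}
`container['data'].append(44)` → outer = [3, 4, 3, 44]; container = {'data': [3, 4, 3, 44]}
`print(outer)` → prints [3, 4, 3, 44]

Answer: [3, 4, 3, 44]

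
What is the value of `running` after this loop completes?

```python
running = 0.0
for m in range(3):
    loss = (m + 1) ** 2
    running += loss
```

Sum of squared losses 1² + 2² + ... + 3²
`running` takes the values: 0.0 → 1.0 → 5.0 → 14.0

Answer: 14.0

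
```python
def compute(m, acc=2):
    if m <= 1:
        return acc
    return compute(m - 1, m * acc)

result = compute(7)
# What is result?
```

Accumulator trace (n, acc): (7, 2) -> (6, 14) -> (5, 84) -> (4, 420) -> (3, 1680) -> (2, 5040) -> (1, 10080) -> return 10080

Answer: 10080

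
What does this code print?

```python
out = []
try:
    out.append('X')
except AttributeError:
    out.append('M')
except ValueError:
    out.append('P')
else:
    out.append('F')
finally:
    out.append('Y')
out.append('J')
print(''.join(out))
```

Execution trace: 'X' (try body, no exception) → 'F' (else) → 'Y' (finally) → 'J' (after the try/except). Output: XFYJ

Answer: XFYJ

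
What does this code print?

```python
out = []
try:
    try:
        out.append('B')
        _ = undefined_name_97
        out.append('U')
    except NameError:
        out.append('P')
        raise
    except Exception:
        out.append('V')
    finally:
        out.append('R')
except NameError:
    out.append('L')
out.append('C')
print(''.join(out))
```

Execution trace: 'B' (try body) → 'P' (except NameError) → 'R' (finally) → 'L' (outer except NameError) → 'C' (after the try/except). Output: BPRLC

Answer: BPRLC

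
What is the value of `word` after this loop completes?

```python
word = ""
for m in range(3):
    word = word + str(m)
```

Concatenate digits 0 to 2
`word` takes the values: "" → "0" → "01" → "012"

Answer: "012"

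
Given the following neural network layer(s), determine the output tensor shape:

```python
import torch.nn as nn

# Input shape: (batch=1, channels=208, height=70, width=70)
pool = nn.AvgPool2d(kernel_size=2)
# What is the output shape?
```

Input: (1, 208, 70, 70) -> Output: (1, 208, 35, 35)

Answer: (1, 208, 35, 35)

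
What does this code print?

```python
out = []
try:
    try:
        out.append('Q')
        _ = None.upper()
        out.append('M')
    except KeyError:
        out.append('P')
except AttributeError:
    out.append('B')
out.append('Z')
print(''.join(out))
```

Execution trace: 'Q' (try body) → 'B' (outer except AttributeError) → 'Z' (after the try/except). Output: QBZ

Answer: QBZ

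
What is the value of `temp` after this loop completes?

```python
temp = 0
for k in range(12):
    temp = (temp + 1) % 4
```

Increment mod 4, 12 times = 0
`temp` takes the values: 0 → 1 → 2 → 3 → 0 → 1 → 2 → 3 → 0 → 1 → 2 → 3 → 0

Answer: 0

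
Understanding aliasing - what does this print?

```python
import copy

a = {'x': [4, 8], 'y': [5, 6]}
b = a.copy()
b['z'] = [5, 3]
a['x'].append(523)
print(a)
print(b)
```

Key concept: shallow copy of dict with mutable values.
Step by step:
`a = {'x': [4, 8], 'y': [5, 6]}` → a = {'x': [4, 8], 'y': [5, 6]}
`b = a.copy()` → b = {'x': [4, 8], 'y': [5, 6]}
`b['z'] = [5, 3]` → b = {'x': [4, 8], 'y': [5, 6], 'z': [5, 3]}
`a['x'].append(523)` → a = {'x': [4, 8, 523], 'y': [5, 6]}; b = {'x': [4, 8, 523], 'y': [5, 6], 'z': [5, 3]}
`print(a)` → prints {'x': [4, 8, 523], 'y': [5, 6]}
`print(b)` → prints {'x': [4, 8, 523], 'y': [5, 6], 'z': [5, 3]}

Answer:
{'x': [4, 8, 523], 'y': [5, 6]}
{'x': [4, 8, 523], 'y': [5, 6], 'z': [5, 3]}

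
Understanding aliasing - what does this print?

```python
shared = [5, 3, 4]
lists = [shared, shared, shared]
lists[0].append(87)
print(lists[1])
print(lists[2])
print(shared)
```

Key concept: list of same reference.
Step by step:
`shared = [5, 3, 4]` → shared = [5, 3, 4]
`lists = [shared, shared, shared]` → lists = [[5, 3, 4], [5, 3, 4], [5, 3, 4]]
`lists[0].append(87)` → shared = [5, 3, 4, 87]; lists = [[5, 3, 4, 87], [5, 3, 4, 87], [5, 3, 4, 87]]
`print(lists[1])` → prints [5, 3, 4, 87]
`print(lists[2])` → prints [5, 3, 4, 87]
`print(shared)` → prints [5, 3, 4, 87]

Answer:
[5, 3, 4, 87]
[5, 3, 4, 87]
[5, 3, 4, 87]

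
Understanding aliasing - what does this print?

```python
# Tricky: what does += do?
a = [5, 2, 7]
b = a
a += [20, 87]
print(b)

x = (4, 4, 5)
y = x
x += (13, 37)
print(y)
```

Key concept: += behavior differs for mutable vs immutable.
Step by step:
`a = [5, 2, 7]` → a = [5, 2, 7]
`b = a` → b = [5, 2, 7] (same object as a)
`a += [20, 87]` → a = [5, 2, 7, 20, 87] (same object as b); b = [5, 2, 7, 20, 87] (same object as a)
`print(b)` → prints [5, 2, 7, 20, 87]
`x = (4, 4, 5)` → x = (4, 4, 5)
`y = x` → y = (4, 4, 5)
`x += (13, 37)` → x = (4, 4, 5, 13, 37)
`print(y)` → prints (4, 4, 5)

Answer:
[5, 2, 7, 20, 87]
(4, 4, 5)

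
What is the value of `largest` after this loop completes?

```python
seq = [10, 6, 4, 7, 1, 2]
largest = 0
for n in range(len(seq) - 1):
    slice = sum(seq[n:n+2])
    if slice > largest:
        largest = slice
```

Max sum of 2-element window in [10, 6, 4, 7, 1, 2]
`largest` takes the values: 0 → 16

Answer: 16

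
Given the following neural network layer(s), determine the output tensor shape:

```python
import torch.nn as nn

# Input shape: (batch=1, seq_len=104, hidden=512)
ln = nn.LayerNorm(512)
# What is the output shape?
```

Input: (1, 104, 512) -> Output: (1, 104, 512)

Answer: (1, 104, 512)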